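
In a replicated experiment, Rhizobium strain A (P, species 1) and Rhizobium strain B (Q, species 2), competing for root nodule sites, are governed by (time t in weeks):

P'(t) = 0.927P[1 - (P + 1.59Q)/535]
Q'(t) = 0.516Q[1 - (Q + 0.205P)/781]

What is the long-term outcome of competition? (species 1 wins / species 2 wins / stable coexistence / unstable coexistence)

species 2 excludes species 1

Compare the nullcline intercepts: K1/α12 = 535/1.59 = 336 < K2 = 781; K2/α21 = 781/0.205 = 3810 > K1 = 535.
Since the inequalities point opposite ways, species 2 can invade but species 1 cannot.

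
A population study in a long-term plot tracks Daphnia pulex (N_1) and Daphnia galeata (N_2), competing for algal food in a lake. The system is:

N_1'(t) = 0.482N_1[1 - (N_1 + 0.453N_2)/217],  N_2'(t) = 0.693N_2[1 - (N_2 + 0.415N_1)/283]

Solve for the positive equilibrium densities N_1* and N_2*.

N_1* ≈ 109, N_2* ≈ 238

Setting both brackets to zero gives the nullclines N_1 + 0.453N_2 = 217 and 0.415N_1 + N_2 = 283.
Substituting N_2 = 283 - 0.415N_1 into the first: N_1(1 - 0.453·0.415) = 217 - 0.453·283.
So N_1* = 88.8/0.812 = 109, and then N_2* = 283 - 0.415·109 = 238.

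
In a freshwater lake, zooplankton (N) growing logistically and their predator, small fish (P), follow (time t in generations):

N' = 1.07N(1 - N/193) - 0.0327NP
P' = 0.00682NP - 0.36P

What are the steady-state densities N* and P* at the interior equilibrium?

N* ≈ 52.8, P* ≈ 23.8

From dP/dt = 0 with P > 0: 0.00682N* = 0.36, so N* = 52.8.
Substitute into dN/dt = 0: 1.07(1 - 52.8/193) = 0.0327P*.
The bracket is 0.726, giving P* = 0.777/0.0327 = 23.8.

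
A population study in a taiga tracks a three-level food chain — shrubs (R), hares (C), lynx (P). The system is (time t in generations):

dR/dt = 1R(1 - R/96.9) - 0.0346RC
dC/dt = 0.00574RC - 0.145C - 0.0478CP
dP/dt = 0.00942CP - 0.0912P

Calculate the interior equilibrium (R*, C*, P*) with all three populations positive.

From dP/dt = 0: 0.00942C* = 0.0912, so C* = 9.68.
From dR/dt = 0: 1(1 - R*/96.9) = 0.0346·9.68, giving R* = 96.9·(1 - 0.335) = 64.4.
From dC/dt = 0: 0.00574·64.4 - 0.145 = 0.0478P*, so P* = 0.225/0.0478 = 4.7.

R* ≈ 64.4, C* ≈ 9.68, P* ≈ 4.7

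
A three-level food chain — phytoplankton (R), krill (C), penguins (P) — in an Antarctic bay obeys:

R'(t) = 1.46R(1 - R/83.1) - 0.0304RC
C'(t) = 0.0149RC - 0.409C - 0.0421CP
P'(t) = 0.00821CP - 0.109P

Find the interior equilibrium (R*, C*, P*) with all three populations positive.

R* ≈ 60.1, C* ≈ 13.3, P* ≈ 11.6

From dP/dt = 0: 0.00821C* = 0.109, so C* = 13.3.
From dR/dt = 0: 1.46(1 - R*/83.1) = 0.0304·13.3, giving R* = 83.1·(1 - 0.276) = 60.1.
From dC/dt = 0: 0.0149·60.1 - 0.409 = 0.0421P*, so P* = 0.487/0.0421 = 11.6.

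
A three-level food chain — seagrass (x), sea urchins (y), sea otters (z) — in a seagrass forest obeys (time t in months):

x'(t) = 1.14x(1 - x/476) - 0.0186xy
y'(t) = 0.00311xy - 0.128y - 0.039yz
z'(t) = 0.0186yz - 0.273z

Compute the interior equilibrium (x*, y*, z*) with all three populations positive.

From dz/dt = 0: 0.0186y* = 0.273, so y* = 14.7.
From dx/dt = 0: 1.14(1 - x*/476) = 0.0186·14.7, giving x* = 476·(1 - 0.239) = 362.
From dy/dt = 0: 0.00311·362 - 0.128 = 0.039z*, so z* = 0.998/0.039 = 25.6.

x* ≈ 362, y* ≈ 14.7, z* ≈ 25.6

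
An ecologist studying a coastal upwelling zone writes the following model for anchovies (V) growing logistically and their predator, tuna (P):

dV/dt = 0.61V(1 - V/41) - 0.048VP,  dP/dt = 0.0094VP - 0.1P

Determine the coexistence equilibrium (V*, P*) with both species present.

V* ≈ 10.6, P* ≈ 9.41

From dP/dt = 0 with P > 0: 0.0094V* = 0.1, so V* = 10.6.
Substitute into dV/dt = 0: 0.61(1 - 10.6/41) = 0.048P*.
The bracket is 0.741, giving P* = 0.452/0.048 = 9.41.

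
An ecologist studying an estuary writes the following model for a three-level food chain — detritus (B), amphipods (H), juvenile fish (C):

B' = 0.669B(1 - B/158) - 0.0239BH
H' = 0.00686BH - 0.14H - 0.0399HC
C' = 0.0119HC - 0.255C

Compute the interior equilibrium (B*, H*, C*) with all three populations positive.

B* ≈ 37, H* ≈ 21.4, C* ≈ 2.86

From dC/dt = 0: 0.0119H* = 0.255, so H* = 21.4.
From dB/dt = 0: 0.669(1 - B*/158) = 0.0239·21.4, giving B* = 158·(1 - 0.766) = 37.
From dH/dt = 0: 0.00686·37 - 0.14 = 0.0399C*, so C* = 0.114/0.0399 = 2.86.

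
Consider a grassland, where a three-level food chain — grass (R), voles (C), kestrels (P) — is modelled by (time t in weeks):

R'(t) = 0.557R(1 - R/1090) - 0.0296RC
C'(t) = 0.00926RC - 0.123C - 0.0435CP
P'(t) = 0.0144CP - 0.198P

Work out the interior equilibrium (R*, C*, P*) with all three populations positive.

R* ≈ 294, C* ≈ 13.8, P* ≈ 59.7

From dP/dt = 0: 0.0144C* = 0.198, so C* = 13.8.
From dR/dt = 0: 0.557(1 - R*/1090) = 0.0296·13.8, giving R* = 1090·(1 - 0.731) = 294.
From dC/dt = 0: 0.00926·294 - 0.123 = 0.0435P*, so P* = 2.6/0.0435 = 59.7.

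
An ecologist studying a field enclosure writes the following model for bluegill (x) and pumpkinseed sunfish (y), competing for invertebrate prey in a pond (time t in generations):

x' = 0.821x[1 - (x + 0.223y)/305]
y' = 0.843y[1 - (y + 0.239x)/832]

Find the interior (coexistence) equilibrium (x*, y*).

x* ≈ 126, y* ≈ 802

Setting both brackets to zero gives the nullclines x + 0.223y = 305 and 0.239x + y = 832.
Substituting y = 832 - 0.239x into the first: x(1 - 0.223·0.239) = 305 - 0.223·832.
So x* = 119/0.947 = 126, and then y* = 832 - 0.239·126 = 802.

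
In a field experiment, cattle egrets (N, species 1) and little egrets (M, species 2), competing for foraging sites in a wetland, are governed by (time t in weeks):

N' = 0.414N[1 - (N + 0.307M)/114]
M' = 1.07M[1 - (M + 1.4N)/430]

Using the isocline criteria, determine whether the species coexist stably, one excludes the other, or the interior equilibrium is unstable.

Compare the nullcline intercepts: K1/α12 = 114/0.307 = 371 < K2 = 430; K2/α21 = 430/1.4 = 307 > K1 = 114.
Since the inequalities point opposite ways, species 2 can invade but species 1 cannot.

species 2 excludes species 1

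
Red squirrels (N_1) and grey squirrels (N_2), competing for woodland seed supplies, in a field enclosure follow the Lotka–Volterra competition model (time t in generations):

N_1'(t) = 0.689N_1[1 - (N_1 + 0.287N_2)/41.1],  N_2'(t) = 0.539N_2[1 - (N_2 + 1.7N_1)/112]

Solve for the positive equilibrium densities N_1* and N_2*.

N_1* ≈ 17.5, N_2* ≈ 82.3

Setting both brackets to zero gives the nullclines N_1 + 0.287N_2 = 41.1 and 1.7N_1 + N_2 = 112.
Substituting N_2 = 112 - 1.7N_1 into the first: N_1(1 - 0.287·1.7) = 41.1 - 0.287·112.
So N_1* = 8.96/0.512 = 17.5, and then N_2* = 112 - 1.7·17.5 = 82.3.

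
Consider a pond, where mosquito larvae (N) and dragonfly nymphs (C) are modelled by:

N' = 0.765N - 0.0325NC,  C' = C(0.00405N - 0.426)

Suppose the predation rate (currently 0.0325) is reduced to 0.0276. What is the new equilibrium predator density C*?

C* ≈ 27.7

At the interior fixed point, setting dN/dt = 0 with N > 0 fixes C* = (prey growth rate)/(NC coefficient) — independent of the other coefficients.
With the change, C* = 0.765/0.0276 = 27.7; it rises from 23.5.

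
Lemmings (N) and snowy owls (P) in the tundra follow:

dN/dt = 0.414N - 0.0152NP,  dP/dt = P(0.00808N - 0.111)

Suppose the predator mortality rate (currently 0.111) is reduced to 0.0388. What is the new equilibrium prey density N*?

N* ≈ 4.8

At the interior fixed point, setting dP/dt = 0 with P > 0 fixes N* = (predator death rate)/(NP coefficient) — independent of the other coefficients.
With the change, N* = 0.0388/0.00808 = 4.8; it falls from 13.7.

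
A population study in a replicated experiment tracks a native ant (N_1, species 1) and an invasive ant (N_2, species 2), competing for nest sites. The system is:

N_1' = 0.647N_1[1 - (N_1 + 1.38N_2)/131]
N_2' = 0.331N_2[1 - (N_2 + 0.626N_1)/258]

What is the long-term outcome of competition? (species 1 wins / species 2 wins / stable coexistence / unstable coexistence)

species 2 excludes species 1

Compare the nullcline intercepts: K1/α12 = 131/1.38 = 94.9 < K2 = 258; K2/α21 = 258/0.626 = 412 > K1 = 131.
Since the inequalities point opposite ways, species 2 can invade but species 1 cannot.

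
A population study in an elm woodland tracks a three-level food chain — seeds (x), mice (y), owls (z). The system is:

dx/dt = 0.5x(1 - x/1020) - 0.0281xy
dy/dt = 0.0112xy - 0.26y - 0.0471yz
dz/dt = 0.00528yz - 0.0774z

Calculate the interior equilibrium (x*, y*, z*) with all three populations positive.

From dz/dt = 0: 0.00528y* = 0.0774, so y* = 14.7.
From dx/dt = 0: 0.5(1 - x*/1020) = 0.0281·14.7, giving x* = 1020·(1 - 0.824) = 180.
From dy/dt = 0: 0.0112·180 - 0.26 = 0.0471z*, so z* = 1.75/0.0471 = 37.2.

x* ≈ 180, y* ≈ 14.7, z* ≈ 37.2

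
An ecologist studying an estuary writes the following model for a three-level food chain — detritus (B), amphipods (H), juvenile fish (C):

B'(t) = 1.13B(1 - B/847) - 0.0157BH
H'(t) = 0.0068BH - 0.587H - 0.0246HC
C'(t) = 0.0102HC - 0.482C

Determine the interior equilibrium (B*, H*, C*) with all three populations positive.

B* ≈ 291, H* ≈ 47.3, C* ≈ 56.6

From dC/dt = 0: 0.0102H* = 0.482, so H* = 47.3.
From dB/dt = 0: 1.13(1 - B*/847) = 0.0157·47.3, giving B* = 847·(1 - 0.657) = 291.
From dH/dt = 0: 0.0068·291 - 0.587 = 0.0246C*, so C* = 1.39/0.0246 = 56.6.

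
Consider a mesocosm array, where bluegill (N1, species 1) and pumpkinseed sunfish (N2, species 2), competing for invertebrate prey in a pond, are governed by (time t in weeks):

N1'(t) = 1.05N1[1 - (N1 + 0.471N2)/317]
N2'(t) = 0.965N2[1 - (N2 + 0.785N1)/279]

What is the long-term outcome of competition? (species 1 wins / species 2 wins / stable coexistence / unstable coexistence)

Compare the nullcline intercepts: K1/α12 = 317/0.471 = 673 > K2 = 279; K2/α21 = 279/0.785 = 355 > K1 = 317.
Since both inequalities hold, each species can invade when rare, so the interior equilibrium is stable.

stable coexistence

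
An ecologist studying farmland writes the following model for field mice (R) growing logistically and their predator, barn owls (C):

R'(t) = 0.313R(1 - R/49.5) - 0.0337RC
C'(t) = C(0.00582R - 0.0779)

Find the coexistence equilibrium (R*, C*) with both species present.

R* ≈ 13.4, C* ≈ 6.78

From dC/dt = 0 with C > 0: 0.00582R* = 0.0779, so R* = 13.4.
Substitute into dR/dt = 0: 0.313(1 - 13.4/49.5) = 0.0337C*.
The bracket is 0.73, giving C* = 0.228/0.0337 = 6.78.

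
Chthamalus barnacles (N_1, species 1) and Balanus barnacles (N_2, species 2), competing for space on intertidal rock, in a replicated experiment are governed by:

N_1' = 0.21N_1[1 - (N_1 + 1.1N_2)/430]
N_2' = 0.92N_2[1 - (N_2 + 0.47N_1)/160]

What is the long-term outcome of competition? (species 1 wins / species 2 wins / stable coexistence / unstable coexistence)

Compare the nullcline intercepts: K1/α12 = 430/1.1 = 391 > K2 = 160; K2/α21 = 160/0.47 = 340 < K1 = 430.
Since the inequalities point opposite ways, species 1 can invade but species 2 cannot.

species 1 excludes species 2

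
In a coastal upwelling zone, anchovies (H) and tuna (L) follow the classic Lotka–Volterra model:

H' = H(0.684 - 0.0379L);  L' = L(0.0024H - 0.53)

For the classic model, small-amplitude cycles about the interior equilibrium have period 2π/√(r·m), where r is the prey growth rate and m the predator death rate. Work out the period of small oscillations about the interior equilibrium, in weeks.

T ≈ 10.4 weeks

Here r = 0.684 and m = 0.53, so r·m = 0.363.
ω = √0.363 = 0.602 per week, hence T = 2π/ω ≈ 10.4 weeks.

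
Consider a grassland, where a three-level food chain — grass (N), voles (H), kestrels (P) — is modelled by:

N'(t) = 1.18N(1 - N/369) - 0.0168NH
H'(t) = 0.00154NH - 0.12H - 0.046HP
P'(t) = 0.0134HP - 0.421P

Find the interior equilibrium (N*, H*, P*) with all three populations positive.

N* ≈ 204, H* ≈ 31.4, P* ≈ 4.22

From dP/dt = 0: 0.0134H* = 0.421, so H* = 31.4.
From dN/dt = 0: 1.18(1 - N*/369) = 0.0168·31.4, giving N* = 369·(1 - 0.447) = 204.
From dH/dt = 0: 0.00154·204 - 0.12 = 0.046P*, so P* = 0.194/0.046 = 4.22.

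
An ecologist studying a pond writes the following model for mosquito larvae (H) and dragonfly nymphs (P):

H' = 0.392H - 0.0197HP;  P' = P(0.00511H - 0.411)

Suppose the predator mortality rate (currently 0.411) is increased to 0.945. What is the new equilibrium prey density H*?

H* ≈ 185

At the interior fixed point, setting dP/dt = 0 with P > 0 fixes H* = (predator death rate)/(HP coefficient) — independent of the other coefficients.
With the change, H* = 0.945/0.00511 = 185; it rises from 80.4.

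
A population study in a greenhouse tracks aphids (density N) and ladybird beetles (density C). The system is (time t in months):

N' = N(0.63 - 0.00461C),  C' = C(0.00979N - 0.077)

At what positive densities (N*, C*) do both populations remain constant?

Set dC/dt = 0 with C > 0: 0.00979N - 0.077 = 0, so N* = 0.077/0.00979 = 7.87.
Set dN/dt = 0 with N > 0: 0.63 - 0.00461C = 0, so C* = 0.63/0.00461 = 137.

N* ≈ 7.87, C* ≈ 137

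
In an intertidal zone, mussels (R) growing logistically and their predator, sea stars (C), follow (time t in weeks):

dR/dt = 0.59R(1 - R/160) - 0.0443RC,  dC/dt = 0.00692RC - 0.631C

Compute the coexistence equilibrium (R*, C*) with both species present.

From dC/dt = 0 with C > 0: 0.00692R* = 0.631, so R* = 91.2.
Substitute into dR/dt = 0: 0.59(1 - 91.2/160) = 0.0443C*.
The bracket is 0.43, giving C* = 0.254/0.0443 = 5.73.

R* ≈ 91.2, C* ≈ 5.73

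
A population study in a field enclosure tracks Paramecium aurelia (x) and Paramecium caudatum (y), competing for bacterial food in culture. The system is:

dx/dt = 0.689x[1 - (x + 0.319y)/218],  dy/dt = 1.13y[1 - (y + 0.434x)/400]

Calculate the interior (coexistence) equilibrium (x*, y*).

x* ≈ 105, y* ≈ 354

Setting both brackets to zero gives the nullclines x + 0.319y = 218 and 0.434x + y = 400.
Substituting y = 400 - 0.434x into the first: x(1 - 0.319·0.434) = 218 - 0.319·400.
So x* = 90.4/0.862 = 105, and then y* = 400 - 0.434·105 = 354.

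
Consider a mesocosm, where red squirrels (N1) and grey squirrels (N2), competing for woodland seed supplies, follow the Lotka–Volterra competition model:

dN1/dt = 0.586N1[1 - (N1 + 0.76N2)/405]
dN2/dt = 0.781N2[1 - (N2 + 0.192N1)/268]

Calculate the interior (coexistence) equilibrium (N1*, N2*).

Setting both brackets to zero gives the nullclines N1 + 0.76N2 = 405 and 0.192N1 + N2 = 268.
Substituting N2 = 268 - 0.192N1 into the first: N1(1 - 0.76·0.192) = 405 - 0.76·268.
So N1* = 201/0.854 = 236, and then N2* = 268 - 0.192·236 = 223.

N1* ≈ 236, N2* ≈ 223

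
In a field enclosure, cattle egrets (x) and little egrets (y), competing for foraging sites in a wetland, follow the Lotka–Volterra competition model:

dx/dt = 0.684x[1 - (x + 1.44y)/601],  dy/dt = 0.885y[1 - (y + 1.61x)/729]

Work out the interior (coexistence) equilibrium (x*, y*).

Setting both brackets to zero gives the nullclines x + 1.44y = 601 and 1.61x + y = 729.
Substituting y = 729 - 1.61x into the first: x(1 - 1.44·1.61) = 601 - 1.44·729.
So x* = -449/-1.32 = 340, and then y* = 729 - 1.61·340 = 181.

x* ≈ 340, y* ≈ 181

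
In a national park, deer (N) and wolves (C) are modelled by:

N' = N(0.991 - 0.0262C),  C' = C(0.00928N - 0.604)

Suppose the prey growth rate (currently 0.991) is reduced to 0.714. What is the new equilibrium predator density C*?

At the interior fixed point, setting dN/dt = 0 with N > 0 fixes C* = (prey growth rate)/(NC coefficient) — independent of the other coefficients.
With the change, C* = 0.714/0.0262 = 27.3; it falls from 37.8.

C* ≈ 27.3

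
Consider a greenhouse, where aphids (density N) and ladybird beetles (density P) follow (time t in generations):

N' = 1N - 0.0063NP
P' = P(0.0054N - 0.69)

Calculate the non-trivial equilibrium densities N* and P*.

Set dP/dt = 0 with P > 0: 0.0054N - 0.69 = 0, so N* = 0.69/0.0054 = 128.
Set dN/dt = 0 with N > 0: 1 - 0.0063P = 0, so P* = 1/0.0063 = 159.

N* ≈ 128, P* ≈ 159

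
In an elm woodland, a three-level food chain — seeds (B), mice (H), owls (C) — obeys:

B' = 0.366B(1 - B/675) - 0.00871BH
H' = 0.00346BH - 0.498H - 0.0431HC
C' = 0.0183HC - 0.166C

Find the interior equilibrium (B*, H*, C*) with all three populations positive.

From dC/dt = 0: 0.0183H* = 0.166, so H* = 9.07.
From dB/dt = 0: 0.366(1 - B*/675) = 0.00871·9.07, giving B* = 675·(1 - 0.216) = 529.
From dH/dt = 0: 0.00346·529 - 0.498 = 0.0431C*, so C* = 1.33/0.0431 = 30.9.

B* ≈ 529, H* ≈ 9.07, C* ≈ 30.9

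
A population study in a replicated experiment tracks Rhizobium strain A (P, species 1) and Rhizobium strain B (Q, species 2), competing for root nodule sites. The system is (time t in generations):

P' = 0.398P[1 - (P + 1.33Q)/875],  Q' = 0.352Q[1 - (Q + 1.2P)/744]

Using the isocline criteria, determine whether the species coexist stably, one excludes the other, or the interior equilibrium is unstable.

unstable coexistence (outcome depends on initial conditions)

Compare the nullcline intercepts: K1/α12 = 875/1.33 = 658 < K2 = 744; K2/α21 = 744/1.2 = 620 < K1 = 875.
Since both are reversed, neither can invade when rare; the interior point is a saddle.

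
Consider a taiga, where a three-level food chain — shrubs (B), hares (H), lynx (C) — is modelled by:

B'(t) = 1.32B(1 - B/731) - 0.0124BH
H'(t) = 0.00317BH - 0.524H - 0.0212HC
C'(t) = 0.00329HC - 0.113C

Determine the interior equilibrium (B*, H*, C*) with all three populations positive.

From dC/dt = 0: 0.00329H* = 0.113, so H* = 34.3.
From dB/dt = 0: 1.32(1 - B*/731) = 0.0124·34.3, giving B* = 731·(1 - 0.323) = 495.
From dH/dt = 0: 0.00317·495 - 0.524 = 0.0212C*, so C* = 1.05/0.0212 = 49.3.

B* ≈ 495, H* ≈ 34.3, C* ≈ 49.3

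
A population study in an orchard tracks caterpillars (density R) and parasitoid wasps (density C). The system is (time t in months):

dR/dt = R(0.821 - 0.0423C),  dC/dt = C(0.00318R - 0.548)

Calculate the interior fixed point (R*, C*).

Set dC/dt = 0 with C > 0: 0.00318R - 0.548 = 0, so R* = 0.548/0.00318 = 172.
Set dR/dt = 0 with R > 0: 0.821 - 0.0423C = 0, so C* = 0.821/0.0423 = 19.4.

R* ≈ 172, C* ≈ 19.4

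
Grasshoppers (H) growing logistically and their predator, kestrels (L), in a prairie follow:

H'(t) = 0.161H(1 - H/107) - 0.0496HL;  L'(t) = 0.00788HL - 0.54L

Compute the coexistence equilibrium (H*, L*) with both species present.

H* ≈ 68.5, L* ≈ 1.17

From dL/dt = 0 with L > 0: 0.00788H* = 0.54, so H* = 68.5.
Substitute into dH/dt = 0: 0.161(1 - 68.5/107) = 0.0496L*.
The bracket is 0.36, giving L* = 0.0579/0.0496 = 1.17.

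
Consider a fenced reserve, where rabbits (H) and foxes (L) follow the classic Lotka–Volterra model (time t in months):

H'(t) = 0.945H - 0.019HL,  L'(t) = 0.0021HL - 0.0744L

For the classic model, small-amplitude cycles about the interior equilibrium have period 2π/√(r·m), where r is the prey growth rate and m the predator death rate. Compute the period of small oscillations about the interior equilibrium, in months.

Here r = 0.945 and m = 0.0744, so r·m = 0.0703.
ω = √0.0703 = 0.265 per month, hence T = 2π/ω ≈ 23.7 months.

T ≈ 23.7 months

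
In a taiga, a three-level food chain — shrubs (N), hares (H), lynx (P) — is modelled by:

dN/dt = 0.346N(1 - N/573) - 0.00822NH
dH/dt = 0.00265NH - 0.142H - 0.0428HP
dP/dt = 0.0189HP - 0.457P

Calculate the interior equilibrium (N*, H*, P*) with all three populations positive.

From dP/dt = 0: 0.0189H* = 0.457, so H* = 24.2.
From dN/dt = 0: 0.346(1 - N*/573) = 0.00822·24.2, giving N* = 573·(1 - 0.574) = 244.
From dH/dt = 0: 0.00265·244 - 0.142 = 0.0428P*, so P* = 0.504/0.0428 = 11.8.

N* ≈ 244, H* ≈ 24.2, P* ≈ 11.8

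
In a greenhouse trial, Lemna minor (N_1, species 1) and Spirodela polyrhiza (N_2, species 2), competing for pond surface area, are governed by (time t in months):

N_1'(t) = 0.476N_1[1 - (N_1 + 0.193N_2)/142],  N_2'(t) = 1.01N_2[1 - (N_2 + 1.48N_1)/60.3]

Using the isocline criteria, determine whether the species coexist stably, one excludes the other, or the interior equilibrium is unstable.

Compare the nullcline intercepts: K1/α12 = 142/0.193 = 736 > K2 = 60.3; K2/α21 = 60.3/1.48 = 40.7 < K1 = 142.
Since the inequalities point opposite ways, species 1 can invade but species 2 cannot.

species 1 excludes species 2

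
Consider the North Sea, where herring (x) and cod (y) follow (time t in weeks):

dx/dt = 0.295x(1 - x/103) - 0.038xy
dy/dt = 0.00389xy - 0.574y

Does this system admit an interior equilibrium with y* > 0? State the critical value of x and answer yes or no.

Threshold x = 148; K < 148, so no, the predator goes extinct.

The predator equation gives dy/dt > 0 only when x > 0.574/0.00389 = 148.
Without the predator, x → K = 103. Since 103 < 148, the predator cannot invade.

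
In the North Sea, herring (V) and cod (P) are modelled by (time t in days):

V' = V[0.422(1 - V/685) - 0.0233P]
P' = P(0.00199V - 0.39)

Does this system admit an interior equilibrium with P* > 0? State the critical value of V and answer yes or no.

The predator equation gives dP/dt > 0 only when V > 0.39/0.00199 = 196.
Without the predator, V → K = 685. Since 685 > 196, the predator can invade and persist.

Threshold V = 196; K > 196, so yes, the predator persists.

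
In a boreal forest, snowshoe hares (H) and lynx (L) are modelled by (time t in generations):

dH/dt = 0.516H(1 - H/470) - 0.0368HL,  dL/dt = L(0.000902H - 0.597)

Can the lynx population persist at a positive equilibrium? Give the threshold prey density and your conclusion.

The predator equation gives dL/dt > 0 only when H > 0.597/0.000902 = 662.
Without the predator, H → K = 470. Since 470 < 662, the predator cannot invade.

Threshold H = 662; K < 662, so no, the predator goes extinct.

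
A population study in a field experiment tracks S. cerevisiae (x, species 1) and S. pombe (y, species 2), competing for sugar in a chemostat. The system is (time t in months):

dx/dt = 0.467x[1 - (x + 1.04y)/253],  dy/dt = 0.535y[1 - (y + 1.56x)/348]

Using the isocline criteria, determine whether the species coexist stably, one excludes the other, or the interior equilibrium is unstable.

Compare the nullcline intercepts: K1/α12 = 253/1.04 = 243 < K2 = 348; K2/α21 = 348/1.56 = 223 < K1 = 253.
Since both are reversed, neither can invade when rare; the interior point is a saddle.

unstable coexistence (outcome depends on initial conditions)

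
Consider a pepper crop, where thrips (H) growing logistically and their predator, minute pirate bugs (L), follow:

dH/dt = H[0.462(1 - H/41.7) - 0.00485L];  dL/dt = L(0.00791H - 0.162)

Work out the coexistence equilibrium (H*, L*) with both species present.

From dL/dt = 0 with L > 0: 0.00791H* = 0.162, so H* = 20.5.
Substitute into dH/dt = 0: 0.462(1 - 20.5/41.7) = 0.00485L*.
The bracket is 0.509, giving L* = 0.235/0.00485 = 48.5.

H* ≈ 20.5, L* ≈ 48.5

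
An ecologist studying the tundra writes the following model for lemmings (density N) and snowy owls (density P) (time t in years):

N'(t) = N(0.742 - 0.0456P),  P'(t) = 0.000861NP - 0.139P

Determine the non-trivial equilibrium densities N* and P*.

Set dP/dt = 0 with P > 0: 0.000861N - 0.139 = 0, so N* = 0.139/0.000861 = 161.
Set dN/dt = 0 with N > 0: 0.742 - 0.0456P = 0, so P* = 0.742/0.0456 = 16.3.

N* ≈ 161, P* ≈ 16.3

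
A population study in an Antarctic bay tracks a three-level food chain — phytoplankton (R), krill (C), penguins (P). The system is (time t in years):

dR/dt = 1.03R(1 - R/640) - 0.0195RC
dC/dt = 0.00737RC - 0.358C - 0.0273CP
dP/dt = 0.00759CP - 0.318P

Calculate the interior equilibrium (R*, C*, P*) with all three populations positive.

From dP/dt = 0: 0.00759C* = 0.318, so C* = 41.9.
From dR/dt = 0: 1.03(1 - R*/640) = 0.0195·41.9, giving R* = 640·(1 - 0.793) = 132.
From dC/dt = 0: 0.00737·132 - 0.358 = 0.0273P*, so P* = 0.617/0.0273 = 22.6.

R* ≈ 132, C* ≈ 41.9, P* ≈ 22.6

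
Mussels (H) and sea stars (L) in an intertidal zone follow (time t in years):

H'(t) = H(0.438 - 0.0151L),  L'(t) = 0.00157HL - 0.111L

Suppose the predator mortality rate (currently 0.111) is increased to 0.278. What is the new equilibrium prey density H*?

H* ≈ 177

At the interior fixed point, setting dL/dt = 0 with L > 0 fixes H* = (predator death rate)/(HL coefficient) — independent of the other coefficients.
With the change, H* = 0.278/0.00157 = 177; it rises from 70.7.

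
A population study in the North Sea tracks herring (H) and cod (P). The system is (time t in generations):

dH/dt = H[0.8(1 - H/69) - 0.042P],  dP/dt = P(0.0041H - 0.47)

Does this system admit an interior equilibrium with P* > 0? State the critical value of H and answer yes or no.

The predator equation gives dP/dt > 0 only when H > 0.47/0.0041 = 115.
Without the predator, H → K = 69. Since 69 < 115, the predator cannot invade.

Threshold H = 115; K < 115, so no, the predator goes extinct.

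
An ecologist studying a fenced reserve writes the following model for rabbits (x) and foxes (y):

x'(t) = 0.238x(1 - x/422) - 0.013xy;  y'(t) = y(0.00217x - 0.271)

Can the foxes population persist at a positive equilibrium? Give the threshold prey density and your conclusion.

Threshold x = 125; K > 125, so yes, the predator persists.

The predator equation gives dy/dt > 0 only when x > 0.271/0.00217 = 125.
Without the predator, x → K = 422. Since 422 > 125, the predator can invade and persist.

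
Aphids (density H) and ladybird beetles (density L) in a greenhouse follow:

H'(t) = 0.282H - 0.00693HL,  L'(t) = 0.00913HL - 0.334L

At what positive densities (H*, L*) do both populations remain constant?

Set dL/dt = 0 with L > 0: 0.00913H - 0.334 = 0, so H* = 0.334/0.00913 = 36.6.
Set dH/dt = 0 with H > 0: 0.282 - 0.00693L = 0, so L* = 0.282/0.00693 = 40.7.

H* ≈ 36.6, L* ≈ 40.7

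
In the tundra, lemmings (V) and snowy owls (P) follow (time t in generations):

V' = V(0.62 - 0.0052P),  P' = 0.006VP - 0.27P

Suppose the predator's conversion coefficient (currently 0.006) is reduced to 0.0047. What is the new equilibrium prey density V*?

At the interior fixed point, setting dP/dt = 0 with P > 0 fixes V* = (predator death rate)/(VP coefficient) — independent of the other coefficients.
With the change, V* = 0.27/0.0047 = 57.4; it rises from 45.

V* ≈ 57.4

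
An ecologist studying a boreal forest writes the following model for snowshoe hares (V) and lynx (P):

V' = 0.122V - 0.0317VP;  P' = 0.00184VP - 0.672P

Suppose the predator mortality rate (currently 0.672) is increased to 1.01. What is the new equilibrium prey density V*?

At the interior fixed point, setting dP/dt = 0 with P > 0 fixes V* = (predator death rate)/(VP coefficient) — independent of the other coefficients.
With the change, V* = 1.01/0.00184 = 549; it rises from 365.

V* ≈ 549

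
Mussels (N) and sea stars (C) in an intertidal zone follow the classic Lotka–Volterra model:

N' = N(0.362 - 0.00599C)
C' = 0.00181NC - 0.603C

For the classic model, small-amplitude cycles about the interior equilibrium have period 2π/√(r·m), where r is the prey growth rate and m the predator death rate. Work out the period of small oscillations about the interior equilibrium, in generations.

Here r = 0.362 and m = 0.603, so r·m = 0.218.
ω = √0.218 = 0.467 per generation, hence T = 2π/ω ≈ 13.4 generations.

T ≈ 13.4 generations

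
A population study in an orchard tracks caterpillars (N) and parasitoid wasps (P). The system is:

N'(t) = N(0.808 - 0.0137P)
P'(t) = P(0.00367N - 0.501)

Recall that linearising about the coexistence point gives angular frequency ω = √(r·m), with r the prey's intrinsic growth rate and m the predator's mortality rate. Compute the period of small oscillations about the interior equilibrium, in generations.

T ≈ 9.88 generations

Here r = 0.808 and m = 0.501, so r·m = 0.405.
ω = √0.405 = 0.636 per generation, hence T = 2π/ω ≈ 9.88 generations.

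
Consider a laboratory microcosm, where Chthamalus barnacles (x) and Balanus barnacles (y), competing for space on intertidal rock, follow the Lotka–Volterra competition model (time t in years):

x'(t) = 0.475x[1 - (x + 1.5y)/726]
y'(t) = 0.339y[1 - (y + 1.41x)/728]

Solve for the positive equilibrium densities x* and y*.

Setting both brackets to zero gives the nullclines x + 1.5y = 726 and 1.41x + y = 728.
Substituting y = 728 - 1.41x into the first: x(1 - 1.5·1.41) = 726 - 1.5·728.
So x* = -366/-1.11 = 328, and then y* = 728 - 1.41·328 = 265.

x* ≈ 328, y* ≈ 265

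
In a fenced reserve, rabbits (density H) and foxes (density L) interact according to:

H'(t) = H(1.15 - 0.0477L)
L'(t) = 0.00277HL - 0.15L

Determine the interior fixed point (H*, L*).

H* ≈ 54.2, L* ≈ 24.1

Set dL/dt = 0 with L > 0: 0.00277H - 0.15 = 0, so H* = 0.15/0.00277 = 54.2.
Set dH/dt = 0 with H > 0: 1.15 - 0.0477L = 0, so L* = 1.15/0.0477 = 24.1.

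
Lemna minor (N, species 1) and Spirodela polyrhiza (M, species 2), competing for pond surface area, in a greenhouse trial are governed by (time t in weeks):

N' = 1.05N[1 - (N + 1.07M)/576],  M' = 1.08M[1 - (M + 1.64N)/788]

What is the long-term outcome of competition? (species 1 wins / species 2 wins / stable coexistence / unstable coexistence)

Compare the nullcline intercepts: K1/α12 = 576/1.07 = 538 < K2 = 788; K2/α21 = 788/1.64 = 480 < K1 = 576.
Since both are reversed, neither can invade when rare; the interior point is a saddle.

unstable coexistence (outcome depends on initial conditions)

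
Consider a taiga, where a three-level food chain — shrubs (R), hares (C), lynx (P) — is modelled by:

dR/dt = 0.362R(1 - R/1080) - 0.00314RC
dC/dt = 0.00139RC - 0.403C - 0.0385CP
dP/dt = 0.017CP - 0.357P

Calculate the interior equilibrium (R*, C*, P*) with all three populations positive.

R* ≈ 883, C* ≈ 21, P* ≈ 21.4

From dP/dt = 0: 0.017C* = 0.357, so C* = 21.
From dR/dt = 0: 0.362(1 - R*/1080) = 0.00314·21, giving R* = 1080·(1 - 0.182) = 883.
From dC/dt = 0: 0.00139·883 - 0.403 = 0.0385P*, so P* = 0.825/0.0385 = 21.4.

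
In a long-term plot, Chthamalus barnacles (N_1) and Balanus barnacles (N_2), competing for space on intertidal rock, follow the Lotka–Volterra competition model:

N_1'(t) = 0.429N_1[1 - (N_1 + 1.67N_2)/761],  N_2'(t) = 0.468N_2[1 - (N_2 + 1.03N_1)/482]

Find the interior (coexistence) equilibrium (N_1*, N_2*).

N_1* ≈ 61, N_2* ≈ 419

Setting both brackets to zero gives the nullclines N_1 + 1.67N_2 = 761 and 1.03N_1 + N_2 = 482.
Substituting N_2 = 482 - 1.03N_1 into the first: N_1(1 - 1.67·1.03) = 761 - 1.67·482.
So N_1* = -43.9/-0.72 = 61, and then N_2* = 482 - 1.03·61 = 419.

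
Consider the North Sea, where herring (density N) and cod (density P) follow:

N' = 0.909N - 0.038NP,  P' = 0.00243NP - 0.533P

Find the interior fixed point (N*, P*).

Set dP/dt = 0 with P > 0: 0.00243N - 0.533 = 0, so N* = 0.533/0.00243 = 219.
Set dN/dt = 0 with N > 0: 0.909 - 0.038P = 0, so P* = 0.909/0.038 = 23.9.

N* ≈ 219, P* ≈ 23.9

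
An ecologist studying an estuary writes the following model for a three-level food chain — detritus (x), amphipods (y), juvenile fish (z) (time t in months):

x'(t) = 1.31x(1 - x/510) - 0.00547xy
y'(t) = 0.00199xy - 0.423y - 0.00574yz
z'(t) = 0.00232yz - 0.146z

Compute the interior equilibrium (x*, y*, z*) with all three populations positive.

From dz/dt = 0: 0.00232y* = 0.146, so y* = 62.9.
From dx/dt = 0: 1.31(1 - x*/510) = 0.00547·62.9, giving x* = 510·(1 - 0.263) = 376.
From dy/dt = 0: 0.00199·376 - 0.423 = 0.00574z*, so z* = 0.325/0.00574 = 56.7.

x* ≈ 376, y* ≈ 62.9, z* ≈ 56.7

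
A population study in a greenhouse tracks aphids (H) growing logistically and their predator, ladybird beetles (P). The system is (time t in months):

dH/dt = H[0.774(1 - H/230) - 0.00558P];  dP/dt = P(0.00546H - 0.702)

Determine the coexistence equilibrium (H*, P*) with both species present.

From dP/dt = 0 with P > 0: 0.00546H* = 0.702, so H* = 129.
Substitute into dH/dt = 0: 0.774(1 - 129/230) = 0.00558P*.
The bracket is 0.441, giving P* = 0.341/0.00558 = 61.2.

H* ≈ 129, P* ≈ 61.2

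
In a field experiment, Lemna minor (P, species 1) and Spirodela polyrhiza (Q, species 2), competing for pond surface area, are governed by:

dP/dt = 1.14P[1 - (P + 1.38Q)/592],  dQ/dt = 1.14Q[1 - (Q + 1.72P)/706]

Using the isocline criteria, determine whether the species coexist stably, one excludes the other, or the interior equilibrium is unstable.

unstable coexistence (outcome depends on initial conditions)

Compare the nullcline intercepts: K1/α12 = 592/1.38 = 429 < K2 = 706; K2/α21 = 706/1.72 = 410 < K1 = 592.
Since both are reversed, neither can invade when rare; the interior point is a saddle.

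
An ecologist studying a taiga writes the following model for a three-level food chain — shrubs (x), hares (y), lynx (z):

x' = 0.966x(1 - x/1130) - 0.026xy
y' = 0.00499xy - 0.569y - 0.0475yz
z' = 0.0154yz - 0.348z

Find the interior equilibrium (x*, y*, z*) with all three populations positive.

From dz/dt = 0: 0.0154y* = 0.348, so y* = 22.6.
From dx/dt = 0: 0.966(1 - x*/1130) = 0.026·22.6, giving x* = 1130·(1 - 0.608) = 443.
From dy/dt = 0: 0.00499·443 - 0.569 = 0.0475z*, so z* = 1.64/0.0475 = 34.5.

x* ≈ 443, y* ≈ 22.6, z* ≈ 34.5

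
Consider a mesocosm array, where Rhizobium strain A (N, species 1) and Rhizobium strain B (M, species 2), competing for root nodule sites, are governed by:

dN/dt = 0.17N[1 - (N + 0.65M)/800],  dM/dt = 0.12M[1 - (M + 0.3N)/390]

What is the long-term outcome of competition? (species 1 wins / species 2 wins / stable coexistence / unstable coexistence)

Compare the nullcline intercepts: K1/α12 = 800/0.65 = 1230 > K2 = 390; K2/α21 = 390/0.3 = 1300 > K1 = 800.
Since both inequalities hold, each species can invade when rare, so the interior equilibrium is stable.

stable coexistence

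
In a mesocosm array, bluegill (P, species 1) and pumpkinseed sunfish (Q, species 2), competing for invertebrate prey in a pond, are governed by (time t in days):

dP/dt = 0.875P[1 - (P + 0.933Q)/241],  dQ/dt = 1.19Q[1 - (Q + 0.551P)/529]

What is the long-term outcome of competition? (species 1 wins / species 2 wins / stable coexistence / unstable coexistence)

Compare the nullcline intercepts: K1/α12 = 241/0.933 = 258 < K2 = 529; K2/α21 = 529/0.551 = 960 > K1 = 241.
Since the inequalities point opposite ways, species 2 can invade but species 1 cannot.

species 2 excludes species 1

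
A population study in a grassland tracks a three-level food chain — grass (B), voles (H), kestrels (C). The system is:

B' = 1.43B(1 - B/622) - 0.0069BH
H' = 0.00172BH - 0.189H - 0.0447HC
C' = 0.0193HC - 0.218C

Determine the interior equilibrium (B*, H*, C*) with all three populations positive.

From dC/dt = 0: 0.0193H* = 0.218, so H* = 11.3.
From dB/dt = 0: 1.43(1 - B*/622) = 0.0069·11.3, giving B* = 622·(1 - 0.0545) = 588.
From dH/dt = 0: 0.00172·588 - 0.189 = 0.0447C*, so C* = 0.823/0.0447 = 18.4.

B* ≈ 588, H* ≈ 11.3, C* ≈ 18.4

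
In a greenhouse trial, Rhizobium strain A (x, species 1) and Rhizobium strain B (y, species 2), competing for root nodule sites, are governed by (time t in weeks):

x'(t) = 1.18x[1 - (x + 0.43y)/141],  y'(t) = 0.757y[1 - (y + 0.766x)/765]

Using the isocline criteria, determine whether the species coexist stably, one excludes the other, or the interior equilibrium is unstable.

species 2 excludes species 1

Compare the nullcline intercepts: K1/α12 = 141/0.43 = 328 < K2 = 765; K2/α21 = 765/0.766 = 999 > K1 = 141.
Since the inequalities point opposite ways, species 2 can invade but species 1 cannot.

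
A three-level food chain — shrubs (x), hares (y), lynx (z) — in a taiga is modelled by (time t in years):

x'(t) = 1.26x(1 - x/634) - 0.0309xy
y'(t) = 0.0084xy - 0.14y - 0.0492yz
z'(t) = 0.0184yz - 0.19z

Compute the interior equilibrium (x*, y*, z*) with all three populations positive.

x* ≈ 473, y* ≈ 10.3, z* ≈ 78

From dz/dt = 0: 0.0184y* = 0.19, so y* = 10.3.
From dx/dt = 0: 1.26(1 - x*/634) = 0.0309·10.3, giving x* = 634·(1 - 0.253) = 473.
From dy/dt = 0: 0.0084·473 - 0.14 = 0.0492z*, so z* = 3.84/0.0492 = 78.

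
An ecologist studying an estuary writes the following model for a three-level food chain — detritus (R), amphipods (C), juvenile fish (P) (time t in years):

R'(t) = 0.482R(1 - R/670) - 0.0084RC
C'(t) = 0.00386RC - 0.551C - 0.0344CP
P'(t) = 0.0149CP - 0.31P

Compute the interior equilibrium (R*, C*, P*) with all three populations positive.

From dP/dt = 0: 0.0149C* = 0.31, so C* = 20.8.
From dR/dt = 0: 0.482(1 - R*/670) = 0.0084·20.8, giving R* = 670·(1 - 0.363) = 427.
From dC/dt = 0: 0.00386·427 - 0.551 = 0.0344P*, so P* = 1.1/0.0344 = 31.9.

R* ≈ 427, C* ≈ 20.8, P* ≈ 31.9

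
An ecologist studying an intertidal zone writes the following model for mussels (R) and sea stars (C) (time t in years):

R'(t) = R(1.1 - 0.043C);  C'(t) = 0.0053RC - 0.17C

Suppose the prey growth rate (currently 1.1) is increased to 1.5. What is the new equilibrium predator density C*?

C* ≈ 34.9

At the interior fixed point, setting dR/dt = 0 with R > 0 fixes C* = (prey growth rate)/(RC coefficient) — independent of the other coefficients.
With the change, C* = 1.5/0.043 = 34.9; it rises from 25.6.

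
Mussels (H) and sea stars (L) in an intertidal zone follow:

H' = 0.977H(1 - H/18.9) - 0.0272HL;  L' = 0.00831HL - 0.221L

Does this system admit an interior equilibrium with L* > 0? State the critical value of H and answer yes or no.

Threshold H = 26.6; K < 26.6, so no, the predator goes extinct.

The predator equation gives dL/dt > 0 only when H > 0.221/0.00831 = 26.6.
Without the predator, H → K = 18.9. Since 18.9 < 26.6, the predator cannot invade.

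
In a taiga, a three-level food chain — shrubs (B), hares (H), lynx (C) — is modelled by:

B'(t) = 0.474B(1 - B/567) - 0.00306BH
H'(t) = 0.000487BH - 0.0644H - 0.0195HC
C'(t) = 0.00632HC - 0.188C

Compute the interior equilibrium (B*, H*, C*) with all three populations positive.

From dC/dt = 0: 0.00632H* = 0.188, so H* = 29.7.
From dB/dt = 0: 0.474(1 - B*/567) = 0.00306·29.7, giving B* = 567·(1 - 0.192) = 458.
From dH/dt = 0: 0.000487·458 - 0.0644 = 0.0195C*, so C* = 0.159/0.0195 = 8.14.

B* ≈ 458, H* ≈ 29.7, C* ≈ 8.14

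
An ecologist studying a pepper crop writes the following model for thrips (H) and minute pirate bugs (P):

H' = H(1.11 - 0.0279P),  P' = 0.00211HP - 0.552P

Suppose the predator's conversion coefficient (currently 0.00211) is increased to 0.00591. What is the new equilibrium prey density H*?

At the interior fixed point, setting dP/dt = 0 with P > 0 fixes H* = (predator death rate)/(HP coefficient) — independent of the other coefficients.
With the change, H* = 0.552/0.00591 = 93.4; it falls from 262.

H* ≈ 93.4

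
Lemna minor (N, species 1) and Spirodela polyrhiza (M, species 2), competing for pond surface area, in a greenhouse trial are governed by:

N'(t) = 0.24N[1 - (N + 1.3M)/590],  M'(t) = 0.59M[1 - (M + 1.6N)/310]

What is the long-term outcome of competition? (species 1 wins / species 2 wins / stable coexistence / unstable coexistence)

species 1 excludes species 2

Compare the nullcline intercepts: K1/α12 = 590/1.3 = 454 > K2 = 310; K2/α21 = 310/1.6 = 194 < K1 = 590.
Since the inequalities point opposite ways, species 1 can invade but species 2 cannot.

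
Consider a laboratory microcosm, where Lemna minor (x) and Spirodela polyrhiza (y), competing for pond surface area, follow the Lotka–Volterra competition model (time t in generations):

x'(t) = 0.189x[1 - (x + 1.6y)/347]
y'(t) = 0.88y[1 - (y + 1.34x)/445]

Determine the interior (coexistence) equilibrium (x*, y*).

Setting both brackets to zero gives the nullclines x + 1.6y = 347 and 1.34x + y = 445.
Substituting y = 445 - 1.34x into the first: x(1 - 1.6·1.34) = 347 - 1.6·445.
So x* = -365/-1.14 = 319, and then y* = 445 - 1.34·319 = 17.5.

x* ≈ 319, y* ≈ 17.5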